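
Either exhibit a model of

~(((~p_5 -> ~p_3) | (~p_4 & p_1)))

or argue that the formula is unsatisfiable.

p_1: False, p_3: True, p_4: False, p_5: False

  ~(((~p_5 -> ~p_3) | (~p_4 & p_1))) = True
    (~p_5 -> ~p_3) | (~p_4 & p_1) = False
      ~p_5 -> ~p_3 = False
        ~p_5 = True
        ~p_3 = False
      ~p_4 & p_1 = False
        ~p_4 = True
The formula evaluates to True.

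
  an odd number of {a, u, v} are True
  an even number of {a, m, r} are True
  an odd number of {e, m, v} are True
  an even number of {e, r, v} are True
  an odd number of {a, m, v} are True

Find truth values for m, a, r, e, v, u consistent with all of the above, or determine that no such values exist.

m=T, a=T, r=F, e=T, v=T, u=T

{a, u, v}: 3 true → odd ✓
{a, m, r}: 2 true → even ✓
{e, m, v}: 3 true → odd ✓
{e, r, v}: 2 true → even ✓
{a, m, v}: 3 true → odd ✓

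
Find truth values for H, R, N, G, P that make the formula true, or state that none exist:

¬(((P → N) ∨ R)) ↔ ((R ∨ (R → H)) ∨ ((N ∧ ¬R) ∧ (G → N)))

H=T, R=F, N=F, G=F, P=T

  ¬(((P → N) ∨ R)) ↔ ((R ∨ (R → H)) ∨ ((N ∧ ¬R) ∧ (G → N))) = True
    ¬(((P → N) ∨ R)) = True
      (P → N) ∨ R = False
        P → N = False
    (R ∨ (R → H)) ∨ ((N ∧ ¬R) ∧ (G → N)) = True
      R ∨ (R → H) = True
        R → H = True
      (N ∧ ¬R) ∧ (G → N) = False
        N ∧ ¬R = False
          ¬R = True
        G → N = True
The formula evaluates to True.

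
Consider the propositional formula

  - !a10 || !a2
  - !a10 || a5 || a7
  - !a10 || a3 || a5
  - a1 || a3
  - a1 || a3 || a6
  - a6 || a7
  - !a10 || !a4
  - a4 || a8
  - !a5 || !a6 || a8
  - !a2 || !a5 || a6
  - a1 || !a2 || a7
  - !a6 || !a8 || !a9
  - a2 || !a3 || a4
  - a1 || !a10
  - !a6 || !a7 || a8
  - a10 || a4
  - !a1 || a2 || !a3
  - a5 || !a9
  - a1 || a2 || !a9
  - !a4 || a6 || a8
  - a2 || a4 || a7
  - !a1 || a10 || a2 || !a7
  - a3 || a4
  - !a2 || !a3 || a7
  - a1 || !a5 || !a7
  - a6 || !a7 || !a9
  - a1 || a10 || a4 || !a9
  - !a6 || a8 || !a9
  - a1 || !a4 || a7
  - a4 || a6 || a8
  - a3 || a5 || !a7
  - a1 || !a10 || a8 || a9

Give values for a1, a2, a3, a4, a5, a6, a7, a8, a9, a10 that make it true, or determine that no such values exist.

a1=F, a2=T, a3=T, a4=T, a5=F, a6=F, a7=T, a8=T, a9=F, a10=F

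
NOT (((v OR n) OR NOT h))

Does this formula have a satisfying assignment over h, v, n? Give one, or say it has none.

h: True, v: False, n: False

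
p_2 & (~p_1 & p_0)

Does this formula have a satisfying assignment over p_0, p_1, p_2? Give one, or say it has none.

p_0 = True, p_1 = False, p_2 = True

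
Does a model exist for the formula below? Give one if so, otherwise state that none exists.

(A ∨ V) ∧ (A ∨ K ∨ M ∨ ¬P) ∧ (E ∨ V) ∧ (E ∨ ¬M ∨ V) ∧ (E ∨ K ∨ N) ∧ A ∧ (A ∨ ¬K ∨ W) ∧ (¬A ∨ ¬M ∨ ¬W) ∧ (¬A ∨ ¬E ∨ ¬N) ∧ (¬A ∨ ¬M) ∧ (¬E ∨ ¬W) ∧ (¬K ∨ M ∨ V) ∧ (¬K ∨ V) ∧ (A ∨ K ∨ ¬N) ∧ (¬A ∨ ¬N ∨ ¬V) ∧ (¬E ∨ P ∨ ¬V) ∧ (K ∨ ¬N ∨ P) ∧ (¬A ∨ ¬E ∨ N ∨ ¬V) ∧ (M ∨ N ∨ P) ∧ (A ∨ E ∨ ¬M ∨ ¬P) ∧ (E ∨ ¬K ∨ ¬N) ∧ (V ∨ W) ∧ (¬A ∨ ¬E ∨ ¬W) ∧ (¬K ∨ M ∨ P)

N = False; K = True; P = True; W = True; M = False; A = True; E = False; V = True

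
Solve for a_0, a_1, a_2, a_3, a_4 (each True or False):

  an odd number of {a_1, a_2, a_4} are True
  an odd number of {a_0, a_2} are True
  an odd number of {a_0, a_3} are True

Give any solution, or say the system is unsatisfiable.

a_0 = True, a_1 = False, a_2 = False, a_3 = False, a_4 = True

{a_1, a_2, a_4}: 1 true → odd ✓
{a_0, a_2}: 1 true → odd ✓
{a_0, a_3}: 1 true → odd ✓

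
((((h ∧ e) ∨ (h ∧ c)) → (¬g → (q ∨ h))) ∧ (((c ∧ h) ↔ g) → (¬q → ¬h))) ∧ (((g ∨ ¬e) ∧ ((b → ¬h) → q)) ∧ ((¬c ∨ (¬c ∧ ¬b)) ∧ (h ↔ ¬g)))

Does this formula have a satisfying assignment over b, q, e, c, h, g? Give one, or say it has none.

b: True, q: True, e: True, c: False, h: False, g: True

  (((h ∧ e) ∨ (h ∧ c)) → (¬g → (q ∨ h))) ∧ (((c ∧ h) ↔ g) → (¬q → ¬h)) = True
    ((h ∧ e) ∨ (h ∧ c)) → (¬g → (q ∨ h)) = True
      (h ∧ e) ∨ (h ∧ c) = False
        h ∧ e = False
        h ∧ c = False
      ¬g → (q ∨ h) = True
        ¬g = False
        q ∨ h = True
    ((c ∧ h) ↔ g) → (¬q → ¬h) = True
      (c ∧ h) ↔ g = False
        c ∧ h = False
      ¬q → ¬h = True
        ¬q = False
        ¬h = True
  ((g ∨ ¬e) ∧ ((b → ¬h) → q)) ∧ ((¬c ∨ (¬c ∧ ¬b)) ∧ (h ↔ ¬g)) = True
    (g ∨ ¬e) ∧ ((b → ¬h) → q) = True
      g ∨ ¬e = True
        ¬e = False
      (b → ¬h) → q = True
        b → ¬h = True
          ¬h = True
    (¬c ∨ (¬c ∧ ¬b)) ∧ (h ↔ ¬g) = True
      ¬c ∨ (¬c ∧ ¬b) = True
        ¬c = True
        ¬c ∧ ¬b = False
          ¬c = True
          ¬b = False
      h ↔ ¬g = True
        ¬g = False
Both conjuncts True, so the formula holds.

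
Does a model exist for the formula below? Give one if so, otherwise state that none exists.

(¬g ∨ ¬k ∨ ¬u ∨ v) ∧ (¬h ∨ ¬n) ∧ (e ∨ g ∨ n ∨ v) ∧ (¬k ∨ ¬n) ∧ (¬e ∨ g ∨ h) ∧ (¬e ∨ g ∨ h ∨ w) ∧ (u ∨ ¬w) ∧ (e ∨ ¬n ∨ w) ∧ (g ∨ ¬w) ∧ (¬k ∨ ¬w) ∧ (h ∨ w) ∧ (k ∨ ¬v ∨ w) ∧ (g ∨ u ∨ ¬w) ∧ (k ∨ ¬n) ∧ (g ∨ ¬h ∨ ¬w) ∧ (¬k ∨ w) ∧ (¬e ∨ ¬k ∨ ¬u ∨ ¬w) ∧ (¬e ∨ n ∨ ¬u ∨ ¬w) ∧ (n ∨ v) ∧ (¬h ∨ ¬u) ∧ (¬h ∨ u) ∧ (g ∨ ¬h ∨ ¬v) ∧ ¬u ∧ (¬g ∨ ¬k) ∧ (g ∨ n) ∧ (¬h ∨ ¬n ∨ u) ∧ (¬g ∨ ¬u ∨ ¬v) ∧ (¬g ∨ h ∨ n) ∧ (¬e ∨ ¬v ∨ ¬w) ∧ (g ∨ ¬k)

The formula is unsatisfiable.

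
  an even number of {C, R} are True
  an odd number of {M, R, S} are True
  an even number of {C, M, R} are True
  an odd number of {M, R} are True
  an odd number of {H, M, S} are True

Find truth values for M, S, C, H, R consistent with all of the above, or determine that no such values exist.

M=F, S=F, C=T, H=T, R=T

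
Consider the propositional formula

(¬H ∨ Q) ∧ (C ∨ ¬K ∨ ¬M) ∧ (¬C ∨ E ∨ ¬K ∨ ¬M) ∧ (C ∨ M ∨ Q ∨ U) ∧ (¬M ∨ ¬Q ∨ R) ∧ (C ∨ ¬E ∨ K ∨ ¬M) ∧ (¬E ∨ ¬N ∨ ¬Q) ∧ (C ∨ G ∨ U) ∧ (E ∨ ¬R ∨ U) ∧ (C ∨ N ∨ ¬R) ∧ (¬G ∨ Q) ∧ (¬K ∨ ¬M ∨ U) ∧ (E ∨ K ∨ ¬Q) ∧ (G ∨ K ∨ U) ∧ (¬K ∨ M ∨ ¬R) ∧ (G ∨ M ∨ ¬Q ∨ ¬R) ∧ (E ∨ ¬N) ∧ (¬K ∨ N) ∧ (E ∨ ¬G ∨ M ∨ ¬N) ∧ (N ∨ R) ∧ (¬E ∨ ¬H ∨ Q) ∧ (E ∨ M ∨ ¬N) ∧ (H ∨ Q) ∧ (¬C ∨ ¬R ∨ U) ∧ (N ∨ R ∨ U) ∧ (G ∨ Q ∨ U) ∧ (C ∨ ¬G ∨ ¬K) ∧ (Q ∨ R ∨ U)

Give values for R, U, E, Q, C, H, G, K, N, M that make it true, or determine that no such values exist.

R: True, U: True, E: True, Q: True, C: True, H: False, G: True, K: False, N: False, M: True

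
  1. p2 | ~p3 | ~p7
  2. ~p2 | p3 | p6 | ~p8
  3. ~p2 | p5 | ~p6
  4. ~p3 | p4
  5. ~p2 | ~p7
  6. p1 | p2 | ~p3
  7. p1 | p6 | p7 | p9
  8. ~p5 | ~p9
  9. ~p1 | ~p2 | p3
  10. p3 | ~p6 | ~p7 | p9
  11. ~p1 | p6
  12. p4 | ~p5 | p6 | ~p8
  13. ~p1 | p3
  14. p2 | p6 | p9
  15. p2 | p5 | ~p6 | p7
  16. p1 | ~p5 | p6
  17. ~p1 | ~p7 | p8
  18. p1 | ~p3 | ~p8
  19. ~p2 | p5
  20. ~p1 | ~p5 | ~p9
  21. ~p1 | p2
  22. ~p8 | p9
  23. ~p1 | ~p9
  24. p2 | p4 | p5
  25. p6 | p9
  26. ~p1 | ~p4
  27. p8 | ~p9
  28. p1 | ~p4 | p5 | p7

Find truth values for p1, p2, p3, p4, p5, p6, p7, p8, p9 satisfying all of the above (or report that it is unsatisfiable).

Try p1 = True:
  (~p1 | p6) forces p6 = True.
  (~p1 | p3) forces p3 = True.
  (~p3 | p4) forces p4 = True.
  clause (~p1 | ~p4) is falsified — backtrack.
So p1 = False.
Set p2 = True.
  then (~p2 | ~p7) forces p7 = False.
  then (~p2 | p5) forces p5 = True.
  then (~p5 | ~p9) forces p9 = False.
  then (p1 | ~p5 | p6) forces p6 = True.
  then (~p8 | p9) forces p8 = False.
Set p3 = False.
Set p4 = False.
All clauses satisfied.

p1: False; p2: True; p3: False; p4: False; p5: True; p6: True; p7: False; p8: False; p9: False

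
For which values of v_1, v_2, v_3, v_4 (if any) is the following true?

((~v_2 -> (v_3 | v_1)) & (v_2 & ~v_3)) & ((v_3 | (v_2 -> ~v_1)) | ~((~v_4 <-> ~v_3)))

v_1=F; v_2=T; v_3=F; v_4=T

  (~v_2 -> (v_3 | v_1)) & (v_2 & ~v_3) = True
    ~v_2 -> (v_3 | v_1) = True
      ~v_2 = False
      v_3 | v_1 = False
    v_2 & ~v_3 = True
      ~v_3 = True
  (v_3 | (v_2 -> ~v_1)) | ~((~v_4 <-> ~v_3)) = True
    v_3 | (v_2 -> ~v_1) = True
      v_2 -> ~v_1 = True
        ~v_1 = True
    ~((~v_4 <-> ~v_3)) = True
      ~v_4 <-> ~v_3 = False
        ~v_4 = False
        ~v_3 = True
Both conjuncts True, so the formula holds.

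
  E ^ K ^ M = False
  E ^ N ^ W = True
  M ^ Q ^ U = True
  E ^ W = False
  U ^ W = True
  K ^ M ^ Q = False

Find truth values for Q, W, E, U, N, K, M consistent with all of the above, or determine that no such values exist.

Q = False, W = False, E = False, U = True, N = True, K = False, M = False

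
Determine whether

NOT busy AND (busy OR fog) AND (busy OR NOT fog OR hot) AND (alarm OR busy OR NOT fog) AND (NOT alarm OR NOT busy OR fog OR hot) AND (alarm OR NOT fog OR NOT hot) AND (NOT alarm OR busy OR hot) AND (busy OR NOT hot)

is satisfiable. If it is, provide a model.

The formula is unsatisfiable.

Case busy = True:
  Clause (NOT busy) is falsified — contradiction.
Case busy = False:
  (busy OR fog) forces fog = True.
  (busy OR NOT fog OR hot) forces hot = True.
  Clause (busy OR NOT hot) is falsified — contradiction.
Both cases fail, so the formula is unsatisfiable.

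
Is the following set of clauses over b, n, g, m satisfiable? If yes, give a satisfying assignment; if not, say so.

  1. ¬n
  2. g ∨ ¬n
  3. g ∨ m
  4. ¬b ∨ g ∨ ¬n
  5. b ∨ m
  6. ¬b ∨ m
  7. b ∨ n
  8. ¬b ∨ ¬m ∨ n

Unsatisfiable

Case n = True:
  Clause (¬n) is falsified — contradiction.
Case n = False:
  (b ∨ n) forces b = True.
  (¬b ∨ m) forces m = True.
  Clause (¬b ∨ ¬m ∨ n) is falsified — contradiction.
Both cases fail, so the formula is unsatisfiable.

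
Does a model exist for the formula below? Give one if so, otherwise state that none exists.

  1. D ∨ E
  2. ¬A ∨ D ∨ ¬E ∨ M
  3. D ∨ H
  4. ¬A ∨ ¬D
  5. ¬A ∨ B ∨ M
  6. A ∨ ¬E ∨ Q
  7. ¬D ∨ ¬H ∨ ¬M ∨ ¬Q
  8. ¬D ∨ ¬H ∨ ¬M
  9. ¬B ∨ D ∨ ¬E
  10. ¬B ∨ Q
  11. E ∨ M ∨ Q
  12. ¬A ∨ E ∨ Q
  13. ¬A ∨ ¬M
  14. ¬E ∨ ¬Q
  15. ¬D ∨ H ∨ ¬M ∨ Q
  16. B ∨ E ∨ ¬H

M: True, H: False, D: True, E: False, A: False, B: False, Q: True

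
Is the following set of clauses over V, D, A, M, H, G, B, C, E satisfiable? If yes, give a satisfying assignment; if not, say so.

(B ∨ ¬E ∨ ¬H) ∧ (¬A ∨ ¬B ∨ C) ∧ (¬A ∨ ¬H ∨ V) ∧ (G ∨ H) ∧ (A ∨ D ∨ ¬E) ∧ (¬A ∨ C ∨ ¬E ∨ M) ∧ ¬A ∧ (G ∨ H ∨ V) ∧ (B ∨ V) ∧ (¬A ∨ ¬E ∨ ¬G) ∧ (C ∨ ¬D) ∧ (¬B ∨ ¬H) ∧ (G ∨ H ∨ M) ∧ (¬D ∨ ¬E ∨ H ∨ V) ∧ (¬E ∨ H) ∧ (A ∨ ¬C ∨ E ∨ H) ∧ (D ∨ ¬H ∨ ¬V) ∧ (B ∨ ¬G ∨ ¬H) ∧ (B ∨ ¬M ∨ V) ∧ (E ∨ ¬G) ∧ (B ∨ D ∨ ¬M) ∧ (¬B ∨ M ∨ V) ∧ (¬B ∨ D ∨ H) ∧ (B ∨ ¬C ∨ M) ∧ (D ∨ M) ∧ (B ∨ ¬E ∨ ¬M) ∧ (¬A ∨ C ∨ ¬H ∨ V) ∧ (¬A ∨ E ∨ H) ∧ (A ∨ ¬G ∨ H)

V = True, D = True, A = False, M = True, H = True, G = False, B = False, C = True, E = False

Unit clause (¬A) forces A = False.
Try V = False:
  (B ∨ V) forces B = True.
  (¬B ∨ ¬H) forces H = False.
  (G ∨ H) forces G = True.
  clause (A ∨ ¬G ∨ H) is falsified — backtrack.
So V = True.
Try D = False:
  (A ∨ D ∨ ¬E) forces E = False.
  (D ∨ ¬H ∨ ¬V) forces H = False.
  (G ∨ H) forces G = True.
  clause (E ∨ ¬G) is falsified — backtrack.
So D = True.
  then (C ∨ ¬D) forces C = True.
Try M = False:
  (B ∨ ¬C ∨ M) forces B = True.
  (¬B ∨ ¬H) forces H = False.
  (G ∨ H) forces G = True.
  clause (A ∨ ¬G ∨ H) is falsified — backtrack.
So M = True.
Set H = True.
  then (¬B ∨ ¬H) forces B = False.
  then (B ∨ ¬G ∨ ¬H) forces G = False.
  then (B ∨ ¬E ∨ ¬M) forces E = False.
All clauses satisfied.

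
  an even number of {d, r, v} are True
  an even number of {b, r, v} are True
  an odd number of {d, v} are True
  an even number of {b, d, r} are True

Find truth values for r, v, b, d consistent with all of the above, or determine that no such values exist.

The formula is unsatisfiable.

Adding constraints 2, 3, 4 mod 2: every variable appears an even number of times on the left, so the left side is 0.
But the right sides sum to 1 (mod 2). 0 ≠ 1 — the system is inconsistent.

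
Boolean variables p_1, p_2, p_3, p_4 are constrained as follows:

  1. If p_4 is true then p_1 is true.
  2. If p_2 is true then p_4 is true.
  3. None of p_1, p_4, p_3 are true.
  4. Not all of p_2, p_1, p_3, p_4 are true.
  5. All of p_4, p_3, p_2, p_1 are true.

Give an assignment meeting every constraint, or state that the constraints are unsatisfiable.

UNSATISFIABLE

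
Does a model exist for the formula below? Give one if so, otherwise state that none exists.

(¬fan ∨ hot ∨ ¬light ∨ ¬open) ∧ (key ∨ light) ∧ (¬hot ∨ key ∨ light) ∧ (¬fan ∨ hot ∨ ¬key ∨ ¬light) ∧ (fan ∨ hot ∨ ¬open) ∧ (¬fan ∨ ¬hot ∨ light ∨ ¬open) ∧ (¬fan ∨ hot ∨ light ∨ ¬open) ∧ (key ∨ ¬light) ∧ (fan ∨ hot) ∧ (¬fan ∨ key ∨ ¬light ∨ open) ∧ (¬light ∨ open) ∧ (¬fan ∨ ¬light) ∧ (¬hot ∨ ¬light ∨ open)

key: True, fan: True, light: False, hot: False, open: False

Try key = False:
  (key ∨ light) forces light = True.
  clause (key ∨ ¬light) is falsified — backtrack.
So key = True.
Set fan = True.
  then (¬fan ∨ ¬light) forces light = False.
Set hot = False.
  then (¬fan ∨ hot ∨ light ∨ ¬open) forces open = False.
All clauses satisfied.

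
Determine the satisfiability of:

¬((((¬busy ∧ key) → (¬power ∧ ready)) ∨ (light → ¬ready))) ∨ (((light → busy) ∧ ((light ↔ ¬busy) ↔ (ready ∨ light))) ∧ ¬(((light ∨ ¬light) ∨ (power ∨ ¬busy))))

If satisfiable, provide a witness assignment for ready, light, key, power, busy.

ready: True; light: True; key: True; power: True; busy: False

  ¬((((¬busy ∧ key) → (¬power ∧ ready)) ∨ (light → ¬ready))) ∨ (((light → busy) ∧ ((light ↔ ¬busy) ↔ (ready ∨ light))) ∧ ¬(((light ∨ ¬light) ∨ (power ∨ ¬busy)))) = True
    ¬((((¬busy ∧ key) → (¬power ∧ ready)) ∨ (light → ¬ready))) = True
      ((¬busy ∧ key) → (¬power ∧ ready)) ∨ (light → ¬ready) = False
        (¬busy ∧ key) → (¬power ∧ ready) = False
          ¬busy ∧ key = True
            ¬busy = True
          ¬power ∧ ready = False
            ¬power = False
        light → ¬ready = False
          ¬ready = False
    ((light → busy) ∧ ((light ↔ ¬busy) ↔ (ready ∨ light))) ∧ ¬(((light ∨ ¬light) ∨ (power ∨ ¬busy))) = False
      (light → busy) ∧ ((light ↔ ¬busy) ↔ (ready ∨ light)) = False
        light → busy = False
        (light ↔ ¬busy) ↔ (ready ∨ light) = True
          light ↔ ¬busy = True
            ¬busy = True
          ready ∨ light = True
      ¬(((light ∨ ¬light) ∨ (power ∨ ¬busy))) = False
        (light ∨ ¬light) ∨ (power ∨ ¬busy) = True
          light ∨ ¬light = True
            ¬light = False
          power ∨ ¬busy = True
            ¬busy = True
The formula evaluates to True.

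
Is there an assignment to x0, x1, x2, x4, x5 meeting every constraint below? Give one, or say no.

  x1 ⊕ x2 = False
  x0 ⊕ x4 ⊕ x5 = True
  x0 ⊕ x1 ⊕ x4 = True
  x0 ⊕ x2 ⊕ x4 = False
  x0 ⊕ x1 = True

Adding constraints 1, 3, 4 mod 2: every variable appears an even number of times on the left, so the left side is 0.
But the right sides sum to 1 (mod 2). 0 ≠ 1 — the system is inconsistent.

The formula is unsatisfiable.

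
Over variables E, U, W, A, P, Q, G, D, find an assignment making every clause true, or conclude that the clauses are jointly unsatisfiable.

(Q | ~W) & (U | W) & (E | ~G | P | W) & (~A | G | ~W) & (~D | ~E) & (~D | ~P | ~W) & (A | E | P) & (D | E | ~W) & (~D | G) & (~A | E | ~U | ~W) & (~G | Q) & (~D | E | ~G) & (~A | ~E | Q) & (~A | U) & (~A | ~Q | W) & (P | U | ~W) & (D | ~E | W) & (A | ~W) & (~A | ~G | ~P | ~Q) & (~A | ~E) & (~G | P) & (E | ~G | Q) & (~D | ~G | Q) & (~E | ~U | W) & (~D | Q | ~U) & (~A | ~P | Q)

Try E = True:
  (~D | ~E) forces D = False.
  (D | ~E | W) forces W = True.
  (Q | ~W) forces Q = True.
  (A | ~W) forces A = True.
  clause (~A | ~E) is falsified — backtrack.
So E = False.
Set U = True.
Try W = True:
  (Q | ~W) forces Q = True.
  (D | E | ~W) forces D = True.
  (~D | ~P | ~W) forces P = False.
  (A | E | P) forces A = True.
  clause (~A | E | ~U | ~W) is falsified — backtrack.
So W = False.
Set A = True.
  then (~A | ~Q | W) forces Q = False.
  then (E | ~G | Q) forces G = False.
  then (~D | Q | ~U) forces D = False.
  then (~A | ~P | Q) forces P = False.
All clauses satisfied.

E = False; U = True; W = False; A = True; P = False; Q = False; G = False; D = False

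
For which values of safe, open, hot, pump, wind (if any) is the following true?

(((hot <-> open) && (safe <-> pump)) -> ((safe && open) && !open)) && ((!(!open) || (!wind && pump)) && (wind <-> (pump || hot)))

safe: False, open: True, hot: True, pump: True, wind: True

  ((hot <-> open) && (safe <-> pump)) -> ((safe && open) && !open) = True
    (hot <-> open) && (safe <-> pump) = False
      hot <-> open = True
      safe <-> pump = False
    (safe && open) && !open = False
      safe && open = False
      !open = False
  (!(!open) || (!wind && pump)) && (wind <-> (pump || hot)) = True
    !(!open) || (!wind && pump) = True
      !(!open) = True
        !open = False
      !wind && pump = False
        !wind = False
    wind <-> (pump || hot) = True
      pump || hot = True
Both conjuncts True, so the formula holds.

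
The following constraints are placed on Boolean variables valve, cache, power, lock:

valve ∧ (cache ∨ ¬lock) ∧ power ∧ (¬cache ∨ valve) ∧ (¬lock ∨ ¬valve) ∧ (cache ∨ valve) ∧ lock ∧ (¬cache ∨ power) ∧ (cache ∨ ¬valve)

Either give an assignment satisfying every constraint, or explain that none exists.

UNSATISFIABLE

Case lock = True:
  (valve) forces valve = True.
  Clause (¬lock ∨ ¬valve) is falsified — contradiction.
Case lock = False:
  Clause (lock) is falsified — contradiction.
Both cases fail, so the formula is unsatisfiable.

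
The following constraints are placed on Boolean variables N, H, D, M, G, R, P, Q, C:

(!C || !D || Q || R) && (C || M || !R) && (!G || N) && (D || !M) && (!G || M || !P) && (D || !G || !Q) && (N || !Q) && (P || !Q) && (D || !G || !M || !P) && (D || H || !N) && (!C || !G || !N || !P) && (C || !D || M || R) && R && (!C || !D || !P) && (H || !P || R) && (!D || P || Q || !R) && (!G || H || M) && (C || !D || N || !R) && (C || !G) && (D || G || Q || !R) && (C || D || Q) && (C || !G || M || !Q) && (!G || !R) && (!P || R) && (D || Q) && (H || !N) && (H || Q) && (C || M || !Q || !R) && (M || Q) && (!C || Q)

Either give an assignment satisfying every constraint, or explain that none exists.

N: True; H: True; D: True; M: True; G: False; R: True; P: True; Q: True; C: False

Unit clause (R) forces R = True.
In (!G || !R) only !G is left, so G = False.
Set N = True.
  then (H || !N) forces H = True.
Set D = True.
Try M = False:
  (C || M || !R) forces C = True.
  (!C || !D || !P) forces P = False.
  (P || !Q) forces Q = False.
  clause (!D || P || Q || !R) is falsified — backtrack.
So M = True.
Try P = False:
  (P || !Q) forces Q = False.
  clause (!D || P || Q || !R) is falsified — backtrack.
So P = True.
  then (!C || !D || !P) forces C = False.
Set Q = True.
All clauses satisfied.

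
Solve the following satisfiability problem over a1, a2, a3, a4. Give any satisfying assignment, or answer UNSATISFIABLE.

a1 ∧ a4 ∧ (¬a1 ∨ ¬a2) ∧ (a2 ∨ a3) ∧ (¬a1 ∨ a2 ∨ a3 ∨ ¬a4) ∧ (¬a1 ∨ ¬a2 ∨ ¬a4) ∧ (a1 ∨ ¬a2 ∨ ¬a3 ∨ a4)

a1 = True, a2 = False, a3 = True, a4 = True

Unit clause (a1) forces a1 = True.
Unit clause (a4) forces a4 = True.
In (¬a1 ∨ ¬a2) only ¬a2 is left, so a2 = False.
In (a2 ∨ a3) only a3 is left, so a3 = True.
Check each clause:
  (a1): a1 holds.
  (a4): a4 holds.
  (¬a1 ∨ ¬a2): ¬a2 holds.
  (a2 ∨ a3): a3 holds.
  (¬a1 ∨ a2 ∨ a3 ∨ ¬a4): a3 holds.
  (¬a1 ∨ ¬a2 ∨ ¬a4): ¬a2 holds.
  (a1 ∨ ¬a2 ∨ ¬a3 ∨ a4): a1 holds.
All clauses satisfied.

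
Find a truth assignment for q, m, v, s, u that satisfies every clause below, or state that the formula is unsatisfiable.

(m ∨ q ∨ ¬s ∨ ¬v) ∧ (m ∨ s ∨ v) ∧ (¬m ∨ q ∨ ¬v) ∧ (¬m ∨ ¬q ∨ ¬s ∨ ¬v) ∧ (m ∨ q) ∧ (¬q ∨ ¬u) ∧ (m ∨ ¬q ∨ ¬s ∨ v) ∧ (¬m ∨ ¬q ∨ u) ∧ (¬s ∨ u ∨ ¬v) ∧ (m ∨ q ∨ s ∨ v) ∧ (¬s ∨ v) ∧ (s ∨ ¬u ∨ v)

Set q = True.
  then (¬q ∨ ¬u) forces u = False.
  then (¬m ∨ ¬q ∨ u) forces m = False.
Try v = False:
  (m ∨ s ∨ v) forces s = True.
  clause (m ∨ ¬q ∨ ¬s ∨ v) is falsified — backtrack.
So v = True.
  then (¬s ∨ u ∨ ¬v) forces s = False.
All clauses satisfied.

q = True; m = False; v = True; s = False; u = False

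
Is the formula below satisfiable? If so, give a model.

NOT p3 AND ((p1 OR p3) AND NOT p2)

p1 = True, p2 = False, p3 = False

  NOT p3 = True
  (p1 OR p3) AND NOT p2 = True
    p1 OR p3 = True
    NOT p2 = True
Both conjuncts True, so the formula holds.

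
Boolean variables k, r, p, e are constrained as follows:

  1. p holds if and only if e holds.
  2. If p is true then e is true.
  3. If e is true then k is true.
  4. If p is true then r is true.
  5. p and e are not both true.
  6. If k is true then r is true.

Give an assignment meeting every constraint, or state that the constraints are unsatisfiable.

k = False, r = True, p = False, e = False

  (1) p=F, e=F — same ✓
  (2) p=F ⇒ e: vacuous ✓
  (3) e=F ⇒ k: vacuous ✓
  (4) p=F ⇒ r: vacuous ✓
  (5) p=F, e=F — not both ✓
  (6) k=F ⇒ r: vacuous ✓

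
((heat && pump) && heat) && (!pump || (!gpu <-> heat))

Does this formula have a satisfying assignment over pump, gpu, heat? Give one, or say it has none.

pump = True, gpu = False, heat = True

  (heat && pump) && heat = True
    heat && pump = True
  !pump || (!gpu <-> heat) = True
    !pump = False
    !gpu <-> heat = True
      !gpu = True
Both conjuncts True, so the formula holds.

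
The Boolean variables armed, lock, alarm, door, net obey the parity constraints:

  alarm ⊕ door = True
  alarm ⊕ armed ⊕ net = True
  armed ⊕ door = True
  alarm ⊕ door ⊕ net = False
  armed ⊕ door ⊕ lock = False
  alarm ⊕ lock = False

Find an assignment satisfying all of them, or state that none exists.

armed = True, lock = True, alarm = True, door = False, net = True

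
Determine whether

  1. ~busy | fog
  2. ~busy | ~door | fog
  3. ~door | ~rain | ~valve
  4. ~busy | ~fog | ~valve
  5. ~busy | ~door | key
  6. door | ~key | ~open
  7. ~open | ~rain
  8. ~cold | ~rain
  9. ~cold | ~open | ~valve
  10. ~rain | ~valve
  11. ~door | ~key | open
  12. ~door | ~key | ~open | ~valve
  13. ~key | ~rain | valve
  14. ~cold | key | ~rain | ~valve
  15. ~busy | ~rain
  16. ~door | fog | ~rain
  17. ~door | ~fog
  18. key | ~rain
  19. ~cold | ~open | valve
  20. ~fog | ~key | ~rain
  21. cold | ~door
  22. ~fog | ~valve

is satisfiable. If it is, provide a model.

open: False; rain: False; cold: True; fog: False; key: False; door: False; busy: False; valve: True

Set open = False.
Try rain = True:
  (~cold | ~rain) forces cold = False.
  (~rain | ~valve) forces valve = False.
  (~key | ~rain | valve) forces key = False.
  clause (key | ~rain) is falsified — backtrack.
So rain = False.
Set cold = True.
Set fog = False.
  then (~busy | fog) forces busy = False.
Set key = False.
Set door = False.
Set valve = True.
All clauses satisfied.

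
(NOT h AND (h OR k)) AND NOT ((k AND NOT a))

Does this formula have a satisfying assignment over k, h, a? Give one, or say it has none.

k = True; h = False; a = True

  NOT h AND (h OR k) = True
    NOT h = True
    h OR k = True
  NOT ((k AND NOT a)) = True
    k AND NOT a = False
      NOT a = False
Both conjuncts True, so the formula holds.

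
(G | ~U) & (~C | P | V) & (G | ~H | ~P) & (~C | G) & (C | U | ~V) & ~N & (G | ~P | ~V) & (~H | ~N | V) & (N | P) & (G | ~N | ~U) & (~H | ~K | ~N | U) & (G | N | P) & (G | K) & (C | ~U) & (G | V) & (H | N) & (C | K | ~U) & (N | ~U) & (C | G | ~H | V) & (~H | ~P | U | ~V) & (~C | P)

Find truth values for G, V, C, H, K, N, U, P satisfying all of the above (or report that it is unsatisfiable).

G = True, V = False, C = True, H = True, K = False, N = False, U = False, P = True

Unit clause (~N) forces N = False.
In (N | P) only P is left, so P = True.
In (H | N) only H is left, so H = True.
In (N | ~U) only ~U is left, so U = False.
In (~H | ~P | U | ~V) only ~V is left, so V = False.
In (G | ~H | ~P) only G is left, so G = True.
Set C = True.
Set K = False.
All clauses satisfied.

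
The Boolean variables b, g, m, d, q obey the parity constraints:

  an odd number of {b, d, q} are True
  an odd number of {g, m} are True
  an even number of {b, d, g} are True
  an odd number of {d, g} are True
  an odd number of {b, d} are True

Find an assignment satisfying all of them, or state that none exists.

b = True, g = True, m = False, d = False, q = False

{b, d, q}: 1 true → odd ✓
{g, m}: 1 true → odd ✓
{b, d, g}: 2 true → even ✓
{d, g}: 1 true → odd ✓
{b, d}: 1 true → odd ✓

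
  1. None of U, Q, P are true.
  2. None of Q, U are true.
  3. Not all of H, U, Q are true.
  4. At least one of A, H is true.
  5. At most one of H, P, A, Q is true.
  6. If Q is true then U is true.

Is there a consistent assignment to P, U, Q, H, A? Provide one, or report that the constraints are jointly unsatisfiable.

P=F; U=F; Q=F; H=T; A=F

  (1) {U, Q, P}: 0 true — none ✓
  (2) {Q, U}: 0 true — none ✓
  (3) {H, U, Q}: 1/3 true — not all ✓
  (4) {A, H}: 1 true — at least one ✓
  (5) {H, P, A, Q}: 1 true — at most one ✓
  (6) Q=F ⇒ U: vacuous ✓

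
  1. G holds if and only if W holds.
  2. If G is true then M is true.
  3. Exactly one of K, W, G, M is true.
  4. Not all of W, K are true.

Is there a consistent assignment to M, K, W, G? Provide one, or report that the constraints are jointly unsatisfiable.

M: True, K: False, W: False, G: False

  (1) G=F, W=F — same ✓
  (2) G=F ⇒ M: vacuous ✓
  (3) {K, W, G, M}: 1 true — exactly one ✓
  (4) {W, K}: 0/2 true — not all ✓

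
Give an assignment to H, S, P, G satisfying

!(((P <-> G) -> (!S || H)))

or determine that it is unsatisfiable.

H: False; S: True; P: False; G: False

  !(((P <-> G) -> (!S || H))) = True
    (P <-> G) -> (!S || H) = False
      P <-> G = True
      !S || H = False
        !S = False
The formula evaluates to True.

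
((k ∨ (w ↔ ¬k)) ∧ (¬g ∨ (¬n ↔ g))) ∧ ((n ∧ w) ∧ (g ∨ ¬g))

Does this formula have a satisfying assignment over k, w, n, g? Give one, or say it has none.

k = True; w = True; n = True; g = False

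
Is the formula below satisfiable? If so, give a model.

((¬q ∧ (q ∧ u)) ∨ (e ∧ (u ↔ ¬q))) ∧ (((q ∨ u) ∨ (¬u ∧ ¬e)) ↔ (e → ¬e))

Case q = True: the formula simplifies to (e ∧ ¬u) ∧ (e → ¬e).
  e = True: the conjunct e → ¬e becomes True → ¬True = False.
  e = False: the conjunct e is False.
Case q = False: the formula simplifies to (e ∧ u) ∧ ((u ∨ (¬u ∧ ¬e)) ↔ (e → ¬e)).
  e = True: simplifies to u ∧ ¬u.
    u = True: the conjunct ¬u is False.
    u = False: the conjunct u is False.
  e = False: the conjunct e is False.
Both cases fail — unsatisfiable.

UNSATISFIABLE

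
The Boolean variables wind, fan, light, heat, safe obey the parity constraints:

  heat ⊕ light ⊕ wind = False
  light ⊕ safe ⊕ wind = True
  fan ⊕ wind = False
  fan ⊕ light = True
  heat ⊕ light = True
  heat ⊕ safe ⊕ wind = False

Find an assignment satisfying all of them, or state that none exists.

wind = True, fan = True, light = False, heat = True, safe = False

heat ⊕ light ⊕ wind = T ⊕ F ⊕ T = False ✓
light ⊕ safe ⊕ wind = F ⊕ F ⊕ T = True ✓
fan ⊕ wind = T ⊕ T = False ✓
fan ⊕ light = T ⊕ F = True ✓
heat ⊕ light = T ⊕ F = True ✓
heat ⊕ safe ⊕ wind = T ⊕ F ⊕ T = False ✓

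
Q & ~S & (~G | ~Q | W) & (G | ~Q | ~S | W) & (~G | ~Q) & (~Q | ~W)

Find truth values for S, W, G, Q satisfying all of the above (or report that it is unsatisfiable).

Unit clause (Q) forces Q = True.
Unit clause (~S) forces S = False.
In (~G | ~Q) only ~G is left, so G = False.
In (~Q | ~W) only ~W is left, so W = False.
All clauses satisfied.

S = False, W = False, G = False, Q = True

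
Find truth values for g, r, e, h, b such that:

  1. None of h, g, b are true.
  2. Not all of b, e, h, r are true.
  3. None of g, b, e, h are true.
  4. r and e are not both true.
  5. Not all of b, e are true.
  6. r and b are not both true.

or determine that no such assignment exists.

g = False, r = True, e = False, h = False, b = False

  (1) {h, g, b}: 0 true — none ✓
  (2) {b, e, h, r}: 1/4 true — not all ✓
  (3) {g, b, e, h}: 0 true — none ✓
  (4) r=T, e=F — not both ✓
  (5) {b, e}: 0/2 true — not all ✓
  (6) r=T, b=F — not both ✓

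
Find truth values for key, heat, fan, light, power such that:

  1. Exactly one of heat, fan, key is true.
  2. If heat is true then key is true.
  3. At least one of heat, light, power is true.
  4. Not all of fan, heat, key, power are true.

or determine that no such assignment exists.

key = True, heat = False, fan = False, light = False, power = True

  (1) {heat, fan, key}: 1 true — exactly one ✓
  (2) heat=F ⇒ key: vacuous ✓
  (3) {heat, light, power}: 1 true — at least one ✓
  (4) {fan, heat, key, power}: 2/4 true — not all ✓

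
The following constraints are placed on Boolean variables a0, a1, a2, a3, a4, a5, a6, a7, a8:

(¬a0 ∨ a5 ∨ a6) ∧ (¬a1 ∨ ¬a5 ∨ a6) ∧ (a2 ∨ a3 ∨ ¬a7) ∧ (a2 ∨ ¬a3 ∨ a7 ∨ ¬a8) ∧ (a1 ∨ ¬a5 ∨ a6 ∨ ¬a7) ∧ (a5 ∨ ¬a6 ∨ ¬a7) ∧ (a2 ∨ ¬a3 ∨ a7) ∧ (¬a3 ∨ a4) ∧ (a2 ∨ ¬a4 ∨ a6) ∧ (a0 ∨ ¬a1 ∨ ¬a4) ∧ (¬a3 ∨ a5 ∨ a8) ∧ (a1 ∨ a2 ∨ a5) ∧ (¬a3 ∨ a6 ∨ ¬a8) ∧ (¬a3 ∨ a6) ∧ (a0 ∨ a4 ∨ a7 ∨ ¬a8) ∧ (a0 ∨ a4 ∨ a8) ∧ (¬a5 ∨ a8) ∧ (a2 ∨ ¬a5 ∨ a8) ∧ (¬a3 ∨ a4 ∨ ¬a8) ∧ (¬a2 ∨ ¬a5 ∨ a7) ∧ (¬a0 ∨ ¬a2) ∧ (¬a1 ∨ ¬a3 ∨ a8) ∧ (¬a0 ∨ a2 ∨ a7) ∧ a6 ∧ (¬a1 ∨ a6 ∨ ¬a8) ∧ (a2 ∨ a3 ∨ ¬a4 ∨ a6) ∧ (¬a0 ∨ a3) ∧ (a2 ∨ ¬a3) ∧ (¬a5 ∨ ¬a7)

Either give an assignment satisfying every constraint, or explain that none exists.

a0 = False, a1 = False, a2 = True, a3 = False, a4 = True, a5 = False, a6 = True, a7 = False, a8 = True

Unit clause (a6) forces a6 = True.
Try a0 = True:
  (¬a0 ∨ ¬a2) forces a2 = False.
  (¬a0 ∨ a2 ∨ a7) forces a7 = True.
  (a2 ∨ a3 ∨ ¬a7) forces a3 = True.
  clause (a2 ∨ ¬a3) is falsified — backtrack.
So a0 = False.
Set a1 = False.
Set a2 = True.
Set a3 = False.
Set a4 = True.
Set a5 = False.
  then (a5 ∨ ¬a6 ∨ ¬a7) forces a7 = False.
Set a8 = True.
All clauses satisfied.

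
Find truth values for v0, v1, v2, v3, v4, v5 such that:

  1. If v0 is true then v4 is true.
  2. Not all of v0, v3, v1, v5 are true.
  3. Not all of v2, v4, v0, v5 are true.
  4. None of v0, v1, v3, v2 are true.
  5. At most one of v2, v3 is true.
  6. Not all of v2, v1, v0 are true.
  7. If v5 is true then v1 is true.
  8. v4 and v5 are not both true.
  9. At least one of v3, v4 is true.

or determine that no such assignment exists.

v0 = False; v1 = False; v2 = False; v3 = False; v4 = True; v5 = False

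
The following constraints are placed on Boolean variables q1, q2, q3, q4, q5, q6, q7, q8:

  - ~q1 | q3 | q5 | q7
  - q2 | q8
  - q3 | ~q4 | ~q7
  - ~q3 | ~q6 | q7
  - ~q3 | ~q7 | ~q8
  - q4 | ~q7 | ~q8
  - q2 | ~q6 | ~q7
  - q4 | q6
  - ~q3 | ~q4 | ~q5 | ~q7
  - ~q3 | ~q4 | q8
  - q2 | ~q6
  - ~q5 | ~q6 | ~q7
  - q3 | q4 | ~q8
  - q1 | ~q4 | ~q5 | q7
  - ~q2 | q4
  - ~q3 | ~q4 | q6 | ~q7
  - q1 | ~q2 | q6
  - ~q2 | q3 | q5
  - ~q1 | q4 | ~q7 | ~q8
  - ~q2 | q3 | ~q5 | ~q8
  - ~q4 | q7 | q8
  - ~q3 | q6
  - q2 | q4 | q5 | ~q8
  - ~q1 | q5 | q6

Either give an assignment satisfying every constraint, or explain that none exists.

q1=F, q2=F, q3=F, q4=T, q5=F, q6=F, q7=F, q8=T

Set q1 = False.
Set q2 = False.
  then (q2 | q8) forces q8 = True.
  then (q2 | ~q6) forces q6 = False.
  then (~q3 | q6) forces q3 = False.
  then (q4 | q6) forces q4 = True.
  then (q3 | ~q4 | ~q7) forces q7 = False.
  then (q1 | ~q4 | ~q5 | q7) forces q5 = False.
All clauses satisfied.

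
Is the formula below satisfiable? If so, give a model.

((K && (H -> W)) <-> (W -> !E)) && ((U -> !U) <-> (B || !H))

K=T, U=T, B=F, W=T, E=F, H=T

  (K && (H -> W)) <-> (W -> !E) = True
    K && (H -> W) = True
      H -> W = True
    W -> !E = True
      !E = True
  (U -> !U) <-> (B || !H) = True
    U -> !U = False
      !U = False
    B || !H = False
      !H = False
Both conjuncts True, so the formula holds.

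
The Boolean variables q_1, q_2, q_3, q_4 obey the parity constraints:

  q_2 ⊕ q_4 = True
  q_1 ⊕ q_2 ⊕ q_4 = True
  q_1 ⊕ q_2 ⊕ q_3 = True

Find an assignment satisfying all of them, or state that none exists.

q_1=F, q_2=F, q_3=T, q_4=T

q_2 ⊕ q_4 = F ⊕ T = True ✓
q_1 ⊕ q_2 ⊕ q_4 = F ⊕ F ⊕ T = True ✓
q_1 ⊕ q_2 ⊕ q_3 = F ⊕ F ⊕ T = True ✓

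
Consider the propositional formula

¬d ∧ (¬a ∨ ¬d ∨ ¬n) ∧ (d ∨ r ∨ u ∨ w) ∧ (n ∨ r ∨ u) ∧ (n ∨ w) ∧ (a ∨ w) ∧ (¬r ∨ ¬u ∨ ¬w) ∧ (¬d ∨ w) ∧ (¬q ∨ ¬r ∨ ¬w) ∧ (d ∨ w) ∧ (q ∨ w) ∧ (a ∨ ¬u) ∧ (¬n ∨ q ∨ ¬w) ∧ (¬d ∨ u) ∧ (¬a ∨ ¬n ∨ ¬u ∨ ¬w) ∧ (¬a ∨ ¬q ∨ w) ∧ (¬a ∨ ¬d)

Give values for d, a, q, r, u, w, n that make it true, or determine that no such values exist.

d = False; a = False; q = False; r = True; u = False; w = True; n = False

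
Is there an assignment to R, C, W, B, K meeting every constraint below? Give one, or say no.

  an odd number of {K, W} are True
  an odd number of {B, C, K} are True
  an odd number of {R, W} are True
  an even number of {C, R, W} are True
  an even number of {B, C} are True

R=T; C=T; W=F; B=T; K=T

{K, W}: 1 true → odd ✓
{B, C, K}: 3 true → odd ✓
{R, W}: 1 true → odd ✓
{C, R, W}: 2 true → even ✓
{B, C}: 2 true → even ✓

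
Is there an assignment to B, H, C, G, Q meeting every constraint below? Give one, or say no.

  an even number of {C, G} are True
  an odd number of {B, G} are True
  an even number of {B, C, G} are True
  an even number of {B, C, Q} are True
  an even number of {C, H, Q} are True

B = False; H = False; C = True; G = True; Q = True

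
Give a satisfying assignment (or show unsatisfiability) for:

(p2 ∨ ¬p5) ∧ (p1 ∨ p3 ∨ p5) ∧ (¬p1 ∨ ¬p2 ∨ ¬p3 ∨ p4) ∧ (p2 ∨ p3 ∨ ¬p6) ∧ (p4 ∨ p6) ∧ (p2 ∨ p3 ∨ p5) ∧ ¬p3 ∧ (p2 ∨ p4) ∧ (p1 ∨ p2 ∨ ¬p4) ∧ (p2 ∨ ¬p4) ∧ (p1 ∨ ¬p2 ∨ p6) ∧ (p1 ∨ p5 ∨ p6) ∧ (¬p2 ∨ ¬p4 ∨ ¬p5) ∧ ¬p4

p1 = False; p2 = True; p3 = False; p4 = False; p5 = True; p6 = True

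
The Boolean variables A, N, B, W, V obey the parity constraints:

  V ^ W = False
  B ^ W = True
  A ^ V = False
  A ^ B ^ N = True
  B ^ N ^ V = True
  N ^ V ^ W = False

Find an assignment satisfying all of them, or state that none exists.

A: True; N: False; B: False; W: True; V: True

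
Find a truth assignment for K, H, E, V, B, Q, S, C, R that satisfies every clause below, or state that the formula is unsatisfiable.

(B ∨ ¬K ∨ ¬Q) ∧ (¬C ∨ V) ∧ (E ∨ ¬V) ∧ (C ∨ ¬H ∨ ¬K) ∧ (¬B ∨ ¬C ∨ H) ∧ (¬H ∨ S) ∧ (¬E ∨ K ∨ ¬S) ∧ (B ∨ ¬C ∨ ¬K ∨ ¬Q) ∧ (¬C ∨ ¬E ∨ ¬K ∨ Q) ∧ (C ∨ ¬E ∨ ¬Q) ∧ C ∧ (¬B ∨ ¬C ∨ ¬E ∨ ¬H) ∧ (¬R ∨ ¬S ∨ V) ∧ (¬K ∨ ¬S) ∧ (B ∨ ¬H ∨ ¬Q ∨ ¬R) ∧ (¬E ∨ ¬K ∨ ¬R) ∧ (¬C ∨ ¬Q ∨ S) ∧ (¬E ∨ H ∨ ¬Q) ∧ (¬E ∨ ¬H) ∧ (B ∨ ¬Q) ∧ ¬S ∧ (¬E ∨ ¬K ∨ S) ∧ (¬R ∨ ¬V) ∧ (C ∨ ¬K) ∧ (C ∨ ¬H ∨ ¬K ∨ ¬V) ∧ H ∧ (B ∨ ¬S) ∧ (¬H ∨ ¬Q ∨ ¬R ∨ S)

Case H = True:
  (¬H ∨ S) forces S = True.
  Clause (¬S) is falsified — contradiction.
Case H = False:
  Clause (H) is falsified — contradiction.
Both cases fail, so the formula is unsatisfiable.

UNSATISFIABLE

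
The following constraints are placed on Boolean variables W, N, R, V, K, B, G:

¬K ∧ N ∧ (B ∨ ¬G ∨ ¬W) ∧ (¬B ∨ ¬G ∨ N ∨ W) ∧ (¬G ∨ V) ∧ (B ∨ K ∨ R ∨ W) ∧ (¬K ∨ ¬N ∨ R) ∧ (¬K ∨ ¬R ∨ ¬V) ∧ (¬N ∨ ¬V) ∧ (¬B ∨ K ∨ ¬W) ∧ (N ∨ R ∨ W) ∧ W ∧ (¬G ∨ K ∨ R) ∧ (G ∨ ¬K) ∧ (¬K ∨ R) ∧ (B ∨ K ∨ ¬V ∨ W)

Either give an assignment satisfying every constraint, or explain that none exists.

Unit clause (¬K) forces K = False.
Unit clause (N) forces N = True.
In (¬N ∨ ¬V) only ¬V is left, so V = False.
Unit clause (W) forces W = True.
In (¬G ∨ V) only ¬G is left, so G = False.
In (¬B ∨ K ∨ ¬W) only ¬B is left, so B = False.
Set R = False.
All clauses satisfied.

W = True; N = True; R = False; V = False; K = False; B = False; G = False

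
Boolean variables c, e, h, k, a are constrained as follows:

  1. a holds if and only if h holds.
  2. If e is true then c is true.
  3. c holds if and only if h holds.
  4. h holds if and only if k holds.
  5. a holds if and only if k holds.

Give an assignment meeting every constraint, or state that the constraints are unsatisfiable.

c = False; e = False; h = False; k = False; a = False

  (1) a=F, h=F — same ✓
  (2) e=F ⇒ c: vacuous ✓
  (3) c=F, h=F — same ✓
  (4) h=F, k=F — same ✓
  (5) a=F, k=F — same ✓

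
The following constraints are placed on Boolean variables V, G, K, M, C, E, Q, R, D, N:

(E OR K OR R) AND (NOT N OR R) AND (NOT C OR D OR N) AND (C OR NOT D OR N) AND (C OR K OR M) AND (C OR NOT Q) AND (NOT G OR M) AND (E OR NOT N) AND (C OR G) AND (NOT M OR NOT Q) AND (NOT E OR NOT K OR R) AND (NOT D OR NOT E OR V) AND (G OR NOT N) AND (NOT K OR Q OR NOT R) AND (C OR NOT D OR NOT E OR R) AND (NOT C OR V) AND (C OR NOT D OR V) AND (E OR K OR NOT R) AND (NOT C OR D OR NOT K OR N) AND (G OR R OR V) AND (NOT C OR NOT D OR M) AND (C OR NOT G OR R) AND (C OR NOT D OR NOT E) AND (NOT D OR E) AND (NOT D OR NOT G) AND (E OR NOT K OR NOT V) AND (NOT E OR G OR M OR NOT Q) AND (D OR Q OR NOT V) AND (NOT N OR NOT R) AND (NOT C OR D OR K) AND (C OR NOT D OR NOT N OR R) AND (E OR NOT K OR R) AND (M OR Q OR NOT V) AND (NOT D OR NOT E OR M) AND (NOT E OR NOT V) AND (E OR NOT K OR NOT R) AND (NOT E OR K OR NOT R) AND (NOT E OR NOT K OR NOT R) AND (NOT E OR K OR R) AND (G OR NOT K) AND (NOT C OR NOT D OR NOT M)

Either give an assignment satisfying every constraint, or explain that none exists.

Case C = True:
  (NOT C OR V) forces V = True.
  (NOT E OR NOT V) forces E = False.
  (E OR NOT N) forces N = False.
  (NOT C OR D OR N) forces D = True.
  Clause (NOT D OR E) is falsified — contradiction.
Case C = False:
  (C OR NOT Q) forces Q = False.
  (C OR G) forces G = True.
  (NOT G OR M) forces M = True.
  (C OR NOT G OR R) forces R = True.
  (NOT K OR Q OR NOT R) forces K = False.
  (E OR K OR NOT R) forces E = True.
  Clause (NOT E OR K OR NOT R) is falsified — contradiction.
Both cases fail, so the formula is unsatisfiable.

No satisfying assignment exists.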